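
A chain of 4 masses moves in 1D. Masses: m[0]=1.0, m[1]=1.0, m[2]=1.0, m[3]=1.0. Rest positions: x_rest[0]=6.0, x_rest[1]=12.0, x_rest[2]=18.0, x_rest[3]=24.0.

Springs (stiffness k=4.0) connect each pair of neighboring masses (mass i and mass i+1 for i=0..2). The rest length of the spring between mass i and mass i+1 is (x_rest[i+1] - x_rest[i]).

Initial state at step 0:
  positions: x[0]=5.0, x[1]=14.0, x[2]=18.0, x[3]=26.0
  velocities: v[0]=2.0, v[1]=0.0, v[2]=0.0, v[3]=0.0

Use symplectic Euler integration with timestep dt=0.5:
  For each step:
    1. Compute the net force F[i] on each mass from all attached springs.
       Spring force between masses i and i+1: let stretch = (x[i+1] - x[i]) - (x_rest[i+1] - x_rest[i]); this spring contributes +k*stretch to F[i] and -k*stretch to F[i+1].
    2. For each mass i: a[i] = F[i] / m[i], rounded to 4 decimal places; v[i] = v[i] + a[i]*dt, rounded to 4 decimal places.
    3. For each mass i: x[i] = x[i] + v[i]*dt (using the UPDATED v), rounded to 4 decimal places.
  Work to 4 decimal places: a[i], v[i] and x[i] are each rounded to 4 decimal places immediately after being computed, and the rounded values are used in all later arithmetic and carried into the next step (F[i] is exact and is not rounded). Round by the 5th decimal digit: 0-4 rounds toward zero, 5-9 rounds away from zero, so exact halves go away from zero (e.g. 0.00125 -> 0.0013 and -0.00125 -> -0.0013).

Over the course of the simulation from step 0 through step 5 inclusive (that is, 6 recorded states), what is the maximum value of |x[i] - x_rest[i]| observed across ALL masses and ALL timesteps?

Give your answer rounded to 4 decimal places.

Step 0: x=[5.0000 14.0000 18.0000 26.0000] v=[2.0000 0.0000 0.0000 0.0000]
Step 1: x=[9.0000 9.0000 22.0000 24.0000] v=[8.0000 -10.0000 8.0000 -4.0000]
Step 2: x=[7.0000 17.0000 15.0000 26.0000] v=[-4.0000 16.0000 -14.0000 4.0000]
Step 3: x=[9.0000 13.0000 21.0000 23.0000] v=[4.0000 -8.0000 12.0000 -6.0000]
Step 4: x=[9.0000 13.0000 21.0000 24.0000] v=[0.0000 0.0000 0.0000 2.0000]
Step 5: x=[7.0000 17.0000 16.0000 28.0000] v=[-4.0000 8.0000 -10.0000 8.0000]
Max displacement = 5.0000

Answer: 5.0000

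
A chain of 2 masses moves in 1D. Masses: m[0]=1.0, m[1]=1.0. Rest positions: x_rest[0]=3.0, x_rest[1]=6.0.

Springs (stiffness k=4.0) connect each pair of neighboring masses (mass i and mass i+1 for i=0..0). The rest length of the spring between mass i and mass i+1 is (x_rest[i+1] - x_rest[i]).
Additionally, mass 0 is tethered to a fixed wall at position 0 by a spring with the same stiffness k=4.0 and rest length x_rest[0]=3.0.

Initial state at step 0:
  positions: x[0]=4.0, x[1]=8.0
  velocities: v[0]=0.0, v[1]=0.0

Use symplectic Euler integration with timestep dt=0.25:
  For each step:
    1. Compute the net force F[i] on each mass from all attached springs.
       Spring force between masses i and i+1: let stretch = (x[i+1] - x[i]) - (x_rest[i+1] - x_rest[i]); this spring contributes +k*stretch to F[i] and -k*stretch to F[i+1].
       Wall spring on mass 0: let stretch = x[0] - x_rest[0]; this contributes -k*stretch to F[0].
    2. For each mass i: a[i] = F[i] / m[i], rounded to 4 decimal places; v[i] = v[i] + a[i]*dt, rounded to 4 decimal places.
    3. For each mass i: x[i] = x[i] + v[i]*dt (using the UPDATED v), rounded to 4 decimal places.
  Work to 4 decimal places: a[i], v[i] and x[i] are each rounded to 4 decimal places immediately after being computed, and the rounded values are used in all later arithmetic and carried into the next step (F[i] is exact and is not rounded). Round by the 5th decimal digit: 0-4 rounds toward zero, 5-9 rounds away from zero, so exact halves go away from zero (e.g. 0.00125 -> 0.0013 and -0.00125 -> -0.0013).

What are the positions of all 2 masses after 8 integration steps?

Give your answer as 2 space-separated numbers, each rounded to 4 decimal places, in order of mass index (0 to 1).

Answer: 1.8319 4.4021

Derivation:
Step 0: x=[4.0000 8.0000] v=[0.0000 0.0000]
Step 1: x=[4.0000 7.7500] v=[0.0000 -1.0000]
Step 2: x=[3.9375 7.3125] v=[-0.2500 -1.7500]
Step 3: x=[3.7344 6.7813] v=[-0.8125 -2.1250]
Step 4: x=[3.3594 6.2383] v=[-1.5000 -2.1719]
Step 5: x=[2.8643 5.7256] v=[-1.9805 -2.0508]
Step 6: x=[2.3684 5.2476] v=[-1.9835 -1.9121]
Step 7: x=[2.0002 4.7998] v=[-1.4727 -1.7913]
Step 8: x=[1.8319 4.4021] v=[-0.6733 -1.5909]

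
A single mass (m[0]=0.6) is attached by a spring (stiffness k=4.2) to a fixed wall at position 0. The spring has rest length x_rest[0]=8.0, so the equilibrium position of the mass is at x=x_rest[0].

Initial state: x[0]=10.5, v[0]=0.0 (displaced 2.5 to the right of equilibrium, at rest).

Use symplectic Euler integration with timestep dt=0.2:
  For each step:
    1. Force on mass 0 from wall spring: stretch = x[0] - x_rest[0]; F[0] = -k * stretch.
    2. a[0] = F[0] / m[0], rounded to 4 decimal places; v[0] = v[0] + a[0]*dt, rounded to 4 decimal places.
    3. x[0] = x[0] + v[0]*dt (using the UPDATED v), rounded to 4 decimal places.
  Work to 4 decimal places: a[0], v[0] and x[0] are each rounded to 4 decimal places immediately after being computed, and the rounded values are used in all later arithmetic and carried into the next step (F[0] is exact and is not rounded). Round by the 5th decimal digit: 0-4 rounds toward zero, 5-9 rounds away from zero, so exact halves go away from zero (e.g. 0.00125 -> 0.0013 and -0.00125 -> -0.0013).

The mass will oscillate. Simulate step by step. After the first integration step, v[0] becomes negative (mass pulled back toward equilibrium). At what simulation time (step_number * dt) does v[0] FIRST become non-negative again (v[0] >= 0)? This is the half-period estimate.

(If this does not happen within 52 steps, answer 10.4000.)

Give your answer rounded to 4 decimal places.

Step 0: x=[10.5000] v=[0.0000]
Step 1: x=[9.8000] v=[-3.5000]
Step 2: x=[8.5960] v=[-6.0200]
Step 3: x=[7.2251] v=[-6.8544]
Step 4: x=[6.0712] v=[-5.7695]
Step 5: x=[5.4574] v=[-3.0692]
Step 6: x=[5.5555] v=[0.4904]
First v>=0 after going negative at step 6, time=1.2000

Answer: 1.2000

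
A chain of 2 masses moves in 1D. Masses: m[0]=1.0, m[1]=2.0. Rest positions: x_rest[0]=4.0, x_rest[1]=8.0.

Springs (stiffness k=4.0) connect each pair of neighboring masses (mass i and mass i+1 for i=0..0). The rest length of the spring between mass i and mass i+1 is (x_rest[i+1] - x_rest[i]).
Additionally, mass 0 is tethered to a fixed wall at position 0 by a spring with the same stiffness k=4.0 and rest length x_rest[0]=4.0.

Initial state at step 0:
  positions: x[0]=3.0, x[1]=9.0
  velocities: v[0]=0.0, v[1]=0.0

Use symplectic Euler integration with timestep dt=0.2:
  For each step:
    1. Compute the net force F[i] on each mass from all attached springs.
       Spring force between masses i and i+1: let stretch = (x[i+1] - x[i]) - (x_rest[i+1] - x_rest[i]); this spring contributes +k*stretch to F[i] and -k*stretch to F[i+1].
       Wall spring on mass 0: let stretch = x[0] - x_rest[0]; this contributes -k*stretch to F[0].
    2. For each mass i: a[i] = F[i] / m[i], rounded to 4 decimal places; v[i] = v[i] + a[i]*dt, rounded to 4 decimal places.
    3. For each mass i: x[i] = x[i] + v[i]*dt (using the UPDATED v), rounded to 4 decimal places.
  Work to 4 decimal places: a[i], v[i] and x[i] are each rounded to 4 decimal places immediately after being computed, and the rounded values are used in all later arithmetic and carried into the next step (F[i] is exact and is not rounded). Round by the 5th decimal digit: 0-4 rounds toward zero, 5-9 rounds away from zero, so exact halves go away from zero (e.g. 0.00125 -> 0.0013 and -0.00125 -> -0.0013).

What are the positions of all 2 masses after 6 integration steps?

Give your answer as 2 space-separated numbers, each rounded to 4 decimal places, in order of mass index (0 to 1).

Answer: 5.0575 7.9519

Derivation:
Step 0: x=[3.0000 9.0000] v=[0.0000 0.0000]
Step 1: x=[3.4800 8.8400] v=[2.4000 -0.8000]
Step 2: x=[4.2608 8.5712] v=[3.9040 -1.3440]
Step 3: x=[5.0495 8.2776] v=[3.9437 -1.4682]
Step 4: x=[5.5468 8.0457] v=[2.4866 -1.1594]
Step 5: x=[5.5565 7.9339] v=[0.0483 -0.5590]
Step 6: x=[5.0575 7.9519] v=[-2.4950 0.0900]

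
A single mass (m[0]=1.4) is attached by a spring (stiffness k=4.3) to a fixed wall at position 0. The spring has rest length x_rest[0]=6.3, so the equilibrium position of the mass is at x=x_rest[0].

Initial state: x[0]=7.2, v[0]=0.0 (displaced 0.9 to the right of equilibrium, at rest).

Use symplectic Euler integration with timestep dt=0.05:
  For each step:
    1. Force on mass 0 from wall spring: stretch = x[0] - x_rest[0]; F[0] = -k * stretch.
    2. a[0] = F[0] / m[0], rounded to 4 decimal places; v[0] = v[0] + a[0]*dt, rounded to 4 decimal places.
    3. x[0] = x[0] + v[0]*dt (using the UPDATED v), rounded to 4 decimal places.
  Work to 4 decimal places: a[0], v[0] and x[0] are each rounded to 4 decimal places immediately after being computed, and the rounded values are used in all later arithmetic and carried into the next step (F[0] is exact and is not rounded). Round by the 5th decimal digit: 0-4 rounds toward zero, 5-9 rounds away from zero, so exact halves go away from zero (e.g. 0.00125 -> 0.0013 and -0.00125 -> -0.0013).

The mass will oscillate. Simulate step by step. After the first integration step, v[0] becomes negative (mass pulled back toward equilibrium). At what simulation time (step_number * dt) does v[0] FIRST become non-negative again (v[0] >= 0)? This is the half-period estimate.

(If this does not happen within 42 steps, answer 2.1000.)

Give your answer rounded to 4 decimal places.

Step 0: x=[7.2000] v=[0.0000]
Step 1: x=[7.1931] v=[-0.1382]
Step 2: x=[7.1793] v=[-0.2754]
Step 3: x=[7.1588] v=[-0.4104]
Step 4: x=[7.1317] v=[-0.5423]
Step 5: x=[7.0982] v=[-0.6700]
Step 6: x=[7.0586] v=[-0.7926]
Step 7: x=[7.0131] v=[-0.9091]
Step 8: x=[6.9622] v=[-1.0186]
Step 9: x=[6.9062] v=[-1.1203]
Step 10: x=[6.8455] v=[-1.2134]
Step 11: x=[6.7806] v=[-1.2972]
Step 12: x=[6.7121] v=[-1.3710]
Step 13: x=[6.6404] v=[-1.4343]
Step 14: x=[6.5661] v=[-1.4866]
Step 15: x=[6.4897] v=[-1.5275]
Step 16: x=[6.4119] v=[-1.5566]
Step 17: x=[6.3332] v=[-1.5738]
Step 18: x=[6.2543] v=[-1.5789]
Step 19: x=[6.1757] v=[-1.5719]
Step 20: x=[6.0981] v=[-1.5528]
Step 21: x=[6.0220] v=[-1.5218]
Step 22: x=[5.9480] v=[-1.4791]
Step 23: x=[5.8768] v=[-1.4250]
Step 24: x=[5.8088] v=[-1.3600]
Step 25: x=[5.7446] v=[-1.2846]
Step 26: x=[5.6846] v=[-1.1993]
Step 27: x=[5.6294] v=[-1.1048]
Step 28: x=[5.5793] v=[-1.0018]
Step 29: x=[5.5347] v=[-0.8911]
Step 30: x=[5.4960] v=[-0.7736]
Step 31: x=[5.4635] v=[-0.6501]
Step 32: x=[5.4374] v=[-0.5216]
Step 33: x=[5.4179] v=[-0.3891]
Step 34: x=[5.4052] v=[-0.2536]
Step 35: x=[5.3994] v=[-0.1162]
Step 36: x=[5.4005] v=[0.0221]
First v>=0 after going negative at step 36, time=1.8000

Answer: 1.8000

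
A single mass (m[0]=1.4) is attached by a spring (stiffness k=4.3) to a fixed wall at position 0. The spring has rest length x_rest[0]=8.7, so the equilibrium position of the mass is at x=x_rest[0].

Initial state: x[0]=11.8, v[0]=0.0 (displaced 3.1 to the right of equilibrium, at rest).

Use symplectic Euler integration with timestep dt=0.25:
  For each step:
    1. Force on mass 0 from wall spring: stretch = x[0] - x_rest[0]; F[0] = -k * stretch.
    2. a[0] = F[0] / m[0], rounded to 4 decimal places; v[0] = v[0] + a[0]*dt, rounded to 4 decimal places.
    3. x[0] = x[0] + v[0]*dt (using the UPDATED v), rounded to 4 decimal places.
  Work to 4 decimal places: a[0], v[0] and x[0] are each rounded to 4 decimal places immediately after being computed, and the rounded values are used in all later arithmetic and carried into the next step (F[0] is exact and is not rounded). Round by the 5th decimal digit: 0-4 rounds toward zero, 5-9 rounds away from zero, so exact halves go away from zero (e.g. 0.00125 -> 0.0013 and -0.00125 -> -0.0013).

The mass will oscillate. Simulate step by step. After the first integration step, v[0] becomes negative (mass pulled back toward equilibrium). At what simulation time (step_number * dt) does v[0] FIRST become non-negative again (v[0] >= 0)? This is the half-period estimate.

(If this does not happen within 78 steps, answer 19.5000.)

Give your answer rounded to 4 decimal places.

Answer: 2.0000

Derivation:
Step 0: x=[11.8000] v=[0.0000]
Step 1: x=[11.2049] v=[-2.3804]
Step 2: x=[10.1290] v=[-4.3038]
Step 3: x=[8.7787] v=[-5.4011]
Step 4: x=[7.4133] v=[-5.4615]
Step 5: x=[6.2949] v=[-4.4735]
Step 6: x=[5.6382] v=[-2.6267]
Step 7: x=[5.5693] v=[-0.2757]
Step 8: x=[6.1014] v=[2.1282]
First v>=0 after going negative at step 8, time=2.0000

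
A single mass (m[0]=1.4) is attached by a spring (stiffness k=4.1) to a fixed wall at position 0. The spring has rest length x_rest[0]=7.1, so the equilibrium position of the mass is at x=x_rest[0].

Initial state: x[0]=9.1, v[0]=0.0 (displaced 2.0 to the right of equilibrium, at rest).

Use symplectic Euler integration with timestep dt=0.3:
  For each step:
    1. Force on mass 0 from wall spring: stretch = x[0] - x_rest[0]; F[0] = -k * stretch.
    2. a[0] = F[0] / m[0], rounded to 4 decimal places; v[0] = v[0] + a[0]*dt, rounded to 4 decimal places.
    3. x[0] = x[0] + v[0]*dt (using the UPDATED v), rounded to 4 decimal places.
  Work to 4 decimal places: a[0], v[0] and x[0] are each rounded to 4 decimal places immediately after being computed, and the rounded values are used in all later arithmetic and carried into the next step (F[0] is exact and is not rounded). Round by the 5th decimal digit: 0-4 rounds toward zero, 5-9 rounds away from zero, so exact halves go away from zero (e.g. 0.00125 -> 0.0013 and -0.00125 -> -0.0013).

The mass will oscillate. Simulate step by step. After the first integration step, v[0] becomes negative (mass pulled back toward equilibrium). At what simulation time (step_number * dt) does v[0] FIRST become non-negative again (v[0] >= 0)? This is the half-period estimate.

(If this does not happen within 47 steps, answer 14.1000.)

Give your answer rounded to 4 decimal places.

Step 0: x=[9.1000] v=[0.0000]
Step 1: x=[8.5729] v=[-1.7571]
Step 2: x=[7.6575] v=[-3.0512]
Step 3: x=[6.5952] v=[-3.5410]
Step 4: x=[5.6660] v=[-3.0975]
Step 5: x=[5.1147] v=[-1.8376]
Step 6: x=[5.0867] v=[-0.0934]
Step 7: x=[5.5893] v=[1.6754]
First v>=0 after going negative at step 7, time=2.1000

Answer: 2.1000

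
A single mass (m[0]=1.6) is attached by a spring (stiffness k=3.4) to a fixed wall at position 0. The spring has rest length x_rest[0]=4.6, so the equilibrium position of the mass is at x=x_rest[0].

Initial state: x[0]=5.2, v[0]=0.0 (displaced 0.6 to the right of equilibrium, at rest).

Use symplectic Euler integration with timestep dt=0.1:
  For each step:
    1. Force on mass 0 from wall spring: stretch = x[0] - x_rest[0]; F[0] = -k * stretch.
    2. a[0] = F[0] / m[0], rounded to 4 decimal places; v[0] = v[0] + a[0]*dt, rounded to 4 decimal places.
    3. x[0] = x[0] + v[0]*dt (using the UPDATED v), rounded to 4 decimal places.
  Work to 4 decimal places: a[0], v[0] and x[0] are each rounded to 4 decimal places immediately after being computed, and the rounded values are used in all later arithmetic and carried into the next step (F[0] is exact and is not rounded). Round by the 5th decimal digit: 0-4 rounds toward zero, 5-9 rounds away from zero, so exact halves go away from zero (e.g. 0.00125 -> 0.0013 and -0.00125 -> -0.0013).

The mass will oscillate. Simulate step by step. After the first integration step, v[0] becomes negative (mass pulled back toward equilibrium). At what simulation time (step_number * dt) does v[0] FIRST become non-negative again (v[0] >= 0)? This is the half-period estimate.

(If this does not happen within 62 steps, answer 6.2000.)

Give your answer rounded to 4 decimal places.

Step 0: x=[5.2000] v=[0.0000]
Step 1: x=[5.1873] v=[-0.1275]
Step 2: x=[5.1621] v=[-0.2523]
Step 3: x=[5.1249] v=[-0.3718]
Step 4: x=[5.0766] v=[-0.4833]
Step 5: x=[5.0181] v=[-0.5846]
Step 6: x=[4.9508] v=[-0.6735]
Step 7: x=[4.8760] v=[-0.7481]
Step 8: x=[4.7953] v=[-0.8068]
Step 9: x=[4.7105] v=[-0.8483]
Step 10: x=[4.6233] v=[-0.8718]
Step 11: x=[4.5356] v=[-0.8768]
Step 12: x=[4.4493] v=[-0.8631]
Step 13: x=[4.3662] v=[-0.8311]
Step 14: x=[4.2881] v=[-0.7814]
Step 15: x=[4.2166] v=[-0.7151]
Step 16: x=[4.1532] v=[-0.6336]
Step 17: x=[4.0993] v=[-0.5387]
Step 18: x=[4.0561] v=[-0.4323]
Step 19: x=[4.0244] v=[-0.3167]
Step 20: x=[4.0050] v=[-0.1944]
Step 21: x=[3.9982] v=[-0.0680]
Step 22: x=[4.0042] v=[0.0599]
First v>=0 after going negative at step 22, time=2.2000

Answer: 2.2000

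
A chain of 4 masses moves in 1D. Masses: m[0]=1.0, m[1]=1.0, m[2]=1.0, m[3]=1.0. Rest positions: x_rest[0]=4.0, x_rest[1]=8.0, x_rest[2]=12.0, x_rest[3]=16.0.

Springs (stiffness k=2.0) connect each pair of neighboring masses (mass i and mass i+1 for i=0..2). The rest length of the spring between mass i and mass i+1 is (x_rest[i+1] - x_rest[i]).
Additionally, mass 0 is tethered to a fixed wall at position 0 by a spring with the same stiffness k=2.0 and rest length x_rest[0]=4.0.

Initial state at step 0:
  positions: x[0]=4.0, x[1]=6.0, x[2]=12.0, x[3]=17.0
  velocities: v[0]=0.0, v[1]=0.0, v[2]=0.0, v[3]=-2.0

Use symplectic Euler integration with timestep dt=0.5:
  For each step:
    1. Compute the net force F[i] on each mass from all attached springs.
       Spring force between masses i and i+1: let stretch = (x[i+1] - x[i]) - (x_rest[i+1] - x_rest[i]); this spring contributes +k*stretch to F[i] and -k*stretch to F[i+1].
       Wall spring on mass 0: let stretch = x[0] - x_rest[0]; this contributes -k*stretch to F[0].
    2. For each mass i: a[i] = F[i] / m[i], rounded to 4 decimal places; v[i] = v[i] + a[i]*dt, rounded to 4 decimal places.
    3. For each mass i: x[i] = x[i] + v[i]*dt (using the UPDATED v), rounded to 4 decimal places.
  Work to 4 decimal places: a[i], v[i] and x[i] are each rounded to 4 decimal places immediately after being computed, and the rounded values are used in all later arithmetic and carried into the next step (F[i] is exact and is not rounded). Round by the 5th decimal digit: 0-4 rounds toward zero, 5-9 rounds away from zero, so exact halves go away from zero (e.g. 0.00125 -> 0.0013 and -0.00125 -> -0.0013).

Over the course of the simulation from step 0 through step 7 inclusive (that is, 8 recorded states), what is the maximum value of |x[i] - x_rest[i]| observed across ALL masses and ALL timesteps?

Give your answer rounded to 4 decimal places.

Answer: 2.8750

Derivation:
Step 0: x=[4.0000 6.0000 12.0000 17.0000] v=[0.0000 0.0000 0.0000 -2.0000]
Step 1: x=[3.0000 8.0000 11.5000 15.5000] v=[-2.0000 4.0000 -1.0000 -3.0000]
Step 2: x=[3.0000 9.2500 11.2500 14.0000] v=[0.0000 2.5000 -0.5000 -3.0000]
Step 3: x=[4.6250 8.3750 11.3750 13.1250] v=[3.2500 -1.7500 0.2500 -1.7500]
Step 4: x=[5.8125 7.1250 10.8750 13.3750] v=[2.3750 -2.5000 -1.0000 0.5000]
Step 5: x=[4.7500 7.0938 9.7500 14.3750] v=[-2.1250 -0.0625 -2.2500 2.0000]
Step 6: x=[2.4844 7.2188 9.6094 15.0625] v=[-4.5312 0.2499 -0.2812 1.3750]
Step 7: x=[1.3438 6.1719 11.0001 15.0235] v=[-2.2812 -2.0939 2.7813 -0.0781]
Max displacement = 2.8750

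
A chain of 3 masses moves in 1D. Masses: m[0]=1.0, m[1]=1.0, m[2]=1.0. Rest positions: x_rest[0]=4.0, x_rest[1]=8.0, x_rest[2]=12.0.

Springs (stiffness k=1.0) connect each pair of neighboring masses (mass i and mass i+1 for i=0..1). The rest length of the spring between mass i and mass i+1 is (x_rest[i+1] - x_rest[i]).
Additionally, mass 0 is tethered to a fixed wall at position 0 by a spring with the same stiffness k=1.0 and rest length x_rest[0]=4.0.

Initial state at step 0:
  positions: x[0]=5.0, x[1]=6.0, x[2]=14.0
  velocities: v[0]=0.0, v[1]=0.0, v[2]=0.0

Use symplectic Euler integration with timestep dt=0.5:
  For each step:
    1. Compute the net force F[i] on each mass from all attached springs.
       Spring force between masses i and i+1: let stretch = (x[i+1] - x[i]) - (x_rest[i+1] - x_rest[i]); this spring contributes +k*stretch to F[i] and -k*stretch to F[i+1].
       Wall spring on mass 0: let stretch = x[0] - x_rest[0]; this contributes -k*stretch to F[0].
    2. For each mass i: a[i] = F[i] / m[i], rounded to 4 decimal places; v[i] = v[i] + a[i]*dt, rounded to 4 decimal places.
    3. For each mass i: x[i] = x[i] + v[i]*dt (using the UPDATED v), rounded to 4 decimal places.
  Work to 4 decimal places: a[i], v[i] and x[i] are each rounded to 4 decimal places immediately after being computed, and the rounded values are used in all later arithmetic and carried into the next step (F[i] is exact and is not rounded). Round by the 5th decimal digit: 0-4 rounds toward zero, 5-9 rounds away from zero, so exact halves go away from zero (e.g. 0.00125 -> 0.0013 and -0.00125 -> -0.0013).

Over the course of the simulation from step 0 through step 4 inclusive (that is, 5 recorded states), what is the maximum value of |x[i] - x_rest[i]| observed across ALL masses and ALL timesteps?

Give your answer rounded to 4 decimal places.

Answer: 2.7188

Derivation:
Step 0: x=[5.0000 6.0000 14.0000] v=[0.0000 0.0000 0.0000]
Step 1: x=[4.0000 7.7500 13.0000] v=[-2.0000 3.5000 -2.0000]
Step 2: x=[2.9375 9.8750 11.6875] v=[-2.1250 4.2500 -2.6250]
Step 3: x=[2.8750 10.7188 10.9219] v=[-0.1250 1.6875 -1.5313]
Step 4: x=[4.0547 9.6524 11.1055] v=[2.3594 -2.1329 0.3672]
Max displacement = 2.7188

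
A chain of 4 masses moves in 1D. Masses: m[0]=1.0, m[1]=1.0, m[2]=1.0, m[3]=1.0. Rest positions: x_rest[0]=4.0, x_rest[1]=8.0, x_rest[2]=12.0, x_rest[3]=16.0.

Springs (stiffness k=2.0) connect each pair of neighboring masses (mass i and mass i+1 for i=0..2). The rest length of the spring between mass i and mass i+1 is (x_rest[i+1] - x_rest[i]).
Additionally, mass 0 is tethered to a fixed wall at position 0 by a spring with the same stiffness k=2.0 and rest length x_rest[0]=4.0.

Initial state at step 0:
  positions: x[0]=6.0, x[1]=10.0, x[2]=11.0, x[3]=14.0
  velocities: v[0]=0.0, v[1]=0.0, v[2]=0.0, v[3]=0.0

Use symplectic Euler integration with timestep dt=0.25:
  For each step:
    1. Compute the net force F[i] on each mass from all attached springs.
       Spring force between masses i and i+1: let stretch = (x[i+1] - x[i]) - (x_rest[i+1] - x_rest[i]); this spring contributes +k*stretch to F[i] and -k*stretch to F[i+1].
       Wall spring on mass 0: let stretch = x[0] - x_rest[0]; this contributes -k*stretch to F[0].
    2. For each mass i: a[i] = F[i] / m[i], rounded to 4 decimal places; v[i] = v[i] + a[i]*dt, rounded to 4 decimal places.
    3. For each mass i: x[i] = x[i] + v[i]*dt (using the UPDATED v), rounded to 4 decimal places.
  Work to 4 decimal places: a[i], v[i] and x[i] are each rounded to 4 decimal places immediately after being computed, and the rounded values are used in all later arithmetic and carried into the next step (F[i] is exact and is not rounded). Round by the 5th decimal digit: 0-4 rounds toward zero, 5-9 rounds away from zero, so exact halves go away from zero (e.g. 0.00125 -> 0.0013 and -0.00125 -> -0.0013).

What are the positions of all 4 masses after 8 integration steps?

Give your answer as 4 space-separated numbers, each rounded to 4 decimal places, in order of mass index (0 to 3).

Answer: 1.6700 6.2126 11.5439 17.9346

Derivation:
Step 0: x=[6.0000 10.0000 11.0000 14.0000] v=[0.0000 0.0000 0.0000 0.0000]
Step 1: x=[5.7500 9.6250 11.2500 14.1250] v=[-1.0000 -1.5000 1.0000 0.5000]
Step 2: x=[5.2656 8.9688 11.6563 14.3906] v=[-1.9375 -2.6250 1.6250 1.0625]
Step 3: x=[4.5859 8.1856 12.0684 14.8145] v=[-2.7187 -3.1329 1.6484 1.6954]
Step 4: x=[3.7830 7.4378 12.3384 15.3951] v=[-3.2118 -2.9914 1.0801 2.3224]
Step 5: x=[2.9640 6.8457 12.3780 16.0936] v=[-3.2759 -2.3685 0.1582 2.7941]
Step 6: x=[2.2597 6.4599 12.1905 16.8277] v=[-2.8171 -1.5432 -0.7502 2.9363]
Step 7: x=[1.7980 6.2654 11.8663 17.4821] v=[-1.8469 -0.7780 -1.2969 2.6177]
Step 8: x=[1.6700 6.2126 11.5439 17.9346] v=[-0.5122 -0.2113 -1.2895 1.8098]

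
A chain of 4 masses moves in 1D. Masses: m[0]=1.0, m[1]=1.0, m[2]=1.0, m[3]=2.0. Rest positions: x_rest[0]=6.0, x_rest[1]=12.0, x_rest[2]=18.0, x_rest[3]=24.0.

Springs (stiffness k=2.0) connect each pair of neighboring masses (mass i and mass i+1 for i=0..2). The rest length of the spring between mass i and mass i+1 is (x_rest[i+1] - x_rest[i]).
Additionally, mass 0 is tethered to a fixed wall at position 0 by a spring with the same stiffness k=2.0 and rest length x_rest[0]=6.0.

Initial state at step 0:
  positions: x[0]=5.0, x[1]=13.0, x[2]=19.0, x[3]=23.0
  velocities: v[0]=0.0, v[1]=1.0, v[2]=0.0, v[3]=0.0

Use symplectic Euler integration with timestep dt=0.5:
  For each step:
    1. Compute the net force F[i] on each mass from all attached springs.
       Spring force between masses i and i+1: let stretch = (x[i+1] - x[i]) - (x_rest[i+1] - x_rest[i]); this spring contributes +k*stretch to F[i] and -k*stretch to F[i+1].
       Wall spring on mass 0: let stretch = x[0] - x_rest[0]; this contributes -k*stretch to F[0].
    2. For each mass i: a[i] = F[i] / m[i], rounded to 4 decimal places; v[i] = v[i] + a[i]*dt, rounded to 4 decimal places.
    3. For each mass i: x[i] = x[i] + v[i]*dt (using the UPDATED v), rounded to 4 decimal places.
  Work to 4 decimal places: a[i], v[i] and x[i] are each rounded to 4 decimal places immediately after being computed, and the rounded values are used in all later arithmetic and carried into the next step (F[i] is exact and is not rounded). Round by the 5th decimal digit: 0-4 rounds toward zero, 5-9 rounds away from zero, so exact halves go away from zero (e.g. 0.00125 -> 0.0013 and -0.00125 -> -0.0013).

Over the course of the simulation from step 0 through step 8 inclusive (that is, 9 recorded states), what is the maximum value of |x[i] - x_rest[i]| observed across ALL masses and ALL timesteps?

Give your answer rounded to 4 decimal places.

Step 0: x=[5.0000 13.0000 19.0000 23.0000] v=[0.0000 1.0000 0.0000 0.0000]
Step 1: x=[6.5000 12.5000 18.0000 23.5000] v=[3.0000 -1.0000 -2.0000 1.0000]
Step 2: x=[7.7500 11.7500 17.0000 24.1250] v=[2.5000 -1.5000 -2.0000 1.2500]
Step 3: x=[7.1250 11.6250 16.9375 24.4688] v=[-1.2500 -0.2500 -0.1250 0.6875]
Step 4: x=[5.1875 11.9063 17.9844 24.4297] v=[-3.8750 0.5625 2.0938 -0.0782]
Step 5: x=[4.0157 11.8672 19.2149 24.2793] v=[-2.3437 -0.0782 2.4610 -0.3009]
Step 6: x=[4.7618 11.5762 19.3038 24.3628] v=[1.4921 -0.5820 0.1777 0.1669]
Step 7: x=[6.5342 11.7418 18.0584 24.6815] v=[3.5447 0.3312 -2.4909 0.6374]
Step 8: x=[7.6433 12.4619 16.9662 24.8445] v=[2.2181 1.4402 -2.1844 0.3259]
Max displacement = 1.9843

Answer: 1.9843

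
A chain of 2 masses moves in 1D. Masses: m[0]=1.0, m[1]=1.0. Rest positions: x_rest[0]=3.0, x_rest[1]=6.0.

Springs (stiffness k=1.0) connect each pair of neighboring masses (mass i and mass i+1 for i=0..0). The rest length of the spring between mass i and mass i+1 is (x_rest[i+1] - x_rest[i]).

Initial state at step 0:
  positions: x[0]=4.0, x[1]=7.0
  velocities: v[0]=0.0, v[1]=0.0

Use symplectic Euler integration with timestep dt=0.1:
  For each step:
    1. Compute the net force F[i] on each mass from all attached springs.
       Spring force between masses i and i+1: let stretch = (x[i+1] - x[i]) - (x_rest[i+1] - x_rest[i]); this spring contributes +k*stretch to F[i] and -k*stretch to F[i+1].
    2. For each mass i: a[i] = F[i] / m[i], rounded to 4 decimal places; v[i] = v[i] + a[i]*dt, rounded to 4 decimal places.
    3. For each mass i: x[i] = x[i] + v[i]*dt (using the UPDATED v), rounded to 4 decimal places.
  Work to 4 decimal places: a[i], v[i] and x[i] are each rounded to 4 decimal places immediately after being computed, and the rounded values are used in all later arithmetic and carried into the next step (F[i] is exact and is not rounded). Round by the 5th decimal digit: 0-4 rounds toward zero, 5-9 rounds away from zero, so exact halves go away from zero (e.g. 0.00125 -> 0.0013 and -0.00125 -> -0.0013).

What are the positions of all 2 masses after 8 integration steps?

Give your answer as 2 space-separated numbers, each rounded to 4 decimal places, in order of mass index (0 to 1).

Step 0: x=[4.0000 7.0000] v=[0.0000 0.0000]
Step 1: x=[4.0000 7.0000] v=[0.0000 0.0000]
Step 2: x=[4.0000 7.0000] v=[0.0000 0.0000]
Step 3: x=[4.0000 7.0000] v=[0.0000 0.0000]
Step 4: x=[4.0000 7.0000] v=[0.0000 0.0000]
Step 5: x=[4.0000 7.0000] v=[0.0000 0.0000]
Step 6: x=[4.0000 7.0000] v=[0.0000 0.0000]
Step 7: x=[4.0000 7.0000] v=[0.0000 0.0000]
Step 8: x=[4.0000 7.0000] v=[0.0000 0.0000]

Answer: 4.0000 7.0000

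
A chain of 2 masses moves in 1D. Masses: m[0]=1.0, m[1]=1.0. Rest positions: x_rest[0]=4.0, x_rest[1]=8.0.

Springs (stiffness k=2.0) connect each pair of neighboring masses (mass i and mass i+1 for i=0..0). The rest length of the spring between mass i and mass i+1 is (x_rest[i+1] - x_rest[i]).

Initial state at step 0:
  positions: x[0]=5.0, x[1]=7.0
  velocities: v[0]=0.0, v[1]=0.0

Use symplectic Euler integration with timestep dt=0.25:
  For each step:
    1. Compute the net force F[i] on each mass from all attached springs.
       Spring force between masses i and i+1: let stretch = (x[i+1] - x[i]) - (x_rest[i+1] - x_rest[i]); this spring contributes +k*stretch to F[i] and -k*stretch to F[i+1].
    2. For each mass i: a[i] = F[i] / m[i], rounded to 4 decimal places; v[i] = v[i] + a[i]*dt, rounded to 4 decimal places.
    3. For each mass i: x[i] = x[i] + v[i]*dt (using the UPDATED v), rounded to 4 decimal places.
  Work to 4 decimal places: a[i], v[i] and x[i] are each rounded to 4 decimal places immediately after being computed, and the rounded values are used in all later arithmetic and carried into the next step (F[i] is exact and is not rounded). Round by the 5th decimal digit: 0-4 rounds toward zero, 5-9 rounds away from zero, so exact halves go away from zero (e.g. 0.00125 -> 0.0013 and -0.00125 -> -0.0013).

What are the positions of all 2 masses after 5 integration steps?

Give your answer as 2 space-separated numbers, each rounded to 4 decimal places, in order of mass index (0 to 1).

Step 0: x=[5.0000 7.0000] v=[0.0000 0.0000]
Step 1: x=[4.7500 7.2500] v=[-1.0000 1.0000]
Step 2: x=[4.3125 7.6875] v=[-1.7500 1.7500]
Step 3: x=[3.7969 8.2031] v=[-2.0625 2.0625]
Step 4: x=[3.3321 8.6680] v=[-1.8594 1.8594]
Step 5: x=[3.0342 8.9659] v=[-1.1915 1.1915]

Answer: 3.0342 8.9659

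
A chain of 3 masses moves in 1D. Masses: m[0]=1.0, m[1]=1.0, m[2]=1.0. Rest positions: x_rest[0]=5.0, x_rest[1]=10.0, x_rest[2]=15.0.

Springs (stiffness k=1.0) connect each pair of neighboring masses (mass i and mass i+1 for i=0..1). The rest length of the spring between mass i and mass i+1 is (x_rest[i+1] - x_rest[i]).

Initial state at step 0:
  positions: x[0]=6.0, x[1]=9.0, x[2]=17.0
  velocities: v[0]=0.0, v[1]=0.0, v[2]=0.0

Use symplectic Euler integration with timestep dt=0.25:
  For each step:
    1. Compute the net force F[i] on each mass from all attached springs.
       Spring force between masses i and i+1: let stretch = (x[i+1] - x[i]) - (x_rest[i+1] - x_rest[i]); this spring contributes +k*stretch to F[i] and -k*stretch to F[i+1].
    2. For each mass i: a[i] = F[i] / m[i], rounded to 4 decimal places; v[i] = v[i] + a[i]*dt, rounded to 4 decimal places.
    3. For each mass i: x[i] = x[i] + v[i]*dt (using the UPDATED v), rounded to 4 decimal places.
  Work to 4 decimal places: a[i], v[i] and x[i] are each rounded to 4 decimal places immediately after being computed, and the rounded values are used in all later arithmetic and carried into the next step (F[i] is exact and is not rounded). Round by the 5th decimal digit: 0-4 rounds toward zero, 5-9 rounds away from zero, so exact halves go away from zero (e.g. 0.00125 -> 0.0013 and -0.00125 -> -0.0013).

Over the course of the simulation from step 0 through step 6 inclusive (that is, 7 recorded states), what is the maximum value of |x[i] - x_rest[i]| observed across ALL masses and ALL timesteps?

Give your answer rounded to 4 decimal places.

Answer: 2.2954

Derivation:
Step 0: x=[6.0000 9.0000 17.0000] v=[0.0000 0.0000 0.0000]
Step 1: x=[5.8750 9.3125 16.8125] v=[-0.5000 1.2500 -0.7500]
Step 2: x=[5.6524 9.8789 16.4688] v=[-0.8906 2.2656 -1.3750]
Step 3: x=[5.3814 10.5930 16.0257] v=[-1.0840 2.8565 -1.7725]
Step 4: x=[5.1236 11.3210 15.5555] v=[-1.0311 2.9118 -1.8807]
Step 5: x=[4.9407 11.9263 15.1332] v=[-0.7318 2.4211 -1.6893]
Step 6: x=[4.8819 12.2954 14.8230] v=[-0.2354 1.4764 -1.2410]
Max displacement = 2.2954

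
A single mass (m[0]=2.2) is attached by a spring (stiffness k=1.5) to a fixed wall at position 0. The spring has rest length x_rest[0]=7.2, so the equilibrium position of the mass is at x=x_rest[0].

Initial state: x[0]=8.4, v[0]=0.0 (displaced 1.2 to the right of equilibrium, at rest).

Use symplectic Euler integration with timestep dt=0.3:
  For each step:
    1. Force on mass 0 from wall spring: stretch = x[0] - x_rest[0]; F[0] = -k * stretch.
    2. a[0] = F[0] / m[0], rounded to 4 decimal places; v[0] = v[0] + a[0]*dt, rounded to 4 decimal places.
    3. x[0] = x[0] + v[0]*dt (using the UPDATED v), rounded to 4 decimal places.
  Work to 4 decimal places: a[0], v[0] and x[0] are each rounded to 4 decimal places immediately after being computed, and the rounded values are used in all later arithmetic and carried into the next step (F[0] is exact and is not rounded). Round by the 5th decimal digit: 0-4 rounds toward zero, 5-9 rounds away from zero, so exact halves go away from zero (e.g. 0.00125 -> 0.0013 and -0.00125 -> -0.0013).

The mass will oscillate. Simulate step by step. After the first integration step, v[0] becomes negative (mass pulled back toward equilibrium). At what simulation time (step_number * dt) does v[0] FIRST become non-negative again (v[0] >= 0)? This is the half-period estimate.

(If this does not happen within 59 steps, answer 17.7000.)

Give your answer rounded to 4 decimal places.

Answer: 3.9000

Derivation:
Step 0: x=[8.4000] v=[0.0000]
Step 1: x=[8.3264] v=[-0.2455]
Step 2: x=[8.1836] v=[-0.4759]
Step 3: x=[7.9805] v=[-0.6771]
Step 4: x=[7.7295] v=[-0.8368]
Step 5: x=[7.4460] v=[-0.9451]
Step 6: x=[7.1474] v=[-0.9954]
Step 7: x=[6.8520] v=[-0.9846]
Step 8: x=[6.5780] v=[-0.9134]
Step 9: x=[6.3421] v=[-0.7862]
Step 10: x=[6.1589] v=[-0.6107]
Step 11: x=[6.0396] v=[-0.3978]
Step 12: x=[5.9915] v=[-0.1604]
Step 13: x=[6.0175] v=[0.0868]
First v>=0 after going negative at step 13, time=3.9000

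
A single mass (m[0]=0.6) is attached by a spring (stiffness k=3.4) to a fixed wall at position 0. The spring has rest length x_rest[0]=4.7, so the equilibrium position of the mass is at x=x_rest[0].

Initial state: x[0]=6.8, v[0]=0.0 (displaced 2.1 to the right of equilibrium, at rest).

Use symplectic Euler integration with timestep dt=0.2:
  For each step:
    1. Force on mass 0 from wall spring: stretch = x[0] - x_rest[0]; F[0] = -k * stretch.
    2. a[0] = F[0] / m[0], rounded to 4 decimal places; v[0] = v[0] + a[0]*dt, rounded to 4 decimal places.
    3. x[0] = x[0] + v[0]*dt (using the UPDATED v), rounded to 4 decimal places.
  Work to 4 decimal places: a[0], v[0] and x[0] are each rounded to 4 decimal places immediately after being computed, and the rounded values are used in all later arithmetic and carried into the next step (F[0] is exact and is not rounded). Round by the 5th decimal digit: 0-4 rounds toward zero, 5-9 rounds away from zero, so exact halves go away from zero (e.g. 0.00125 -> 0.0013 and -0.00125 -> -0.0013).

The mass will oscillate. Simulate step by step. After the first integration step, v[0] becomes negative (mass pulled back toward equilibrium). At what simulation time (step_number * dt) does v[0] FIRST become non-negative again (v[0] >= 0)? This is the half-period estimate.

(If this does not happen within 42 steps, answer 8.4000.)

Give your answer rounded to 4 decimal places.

Answer: 1.4000

Derivation:
Step 0: x=[6.8000] v=[0.0000]
Step 1: x=[6.3240] v=[-2.3800]
Step 2: x=[5.4799] v=[-4.2205]
Step 3: x=[4.4590] v=[-5.1044]
Step 4: x=[3.4927] v=[-4.8313]
Step 5: x=[2.8001] v=[-3.4630]
Step 6: x=[2.5381] v=[-1.3098]
Step 7: x=[2.7662] v=[1.1404]
First v>=0 after going negative at step 7, time=1.4000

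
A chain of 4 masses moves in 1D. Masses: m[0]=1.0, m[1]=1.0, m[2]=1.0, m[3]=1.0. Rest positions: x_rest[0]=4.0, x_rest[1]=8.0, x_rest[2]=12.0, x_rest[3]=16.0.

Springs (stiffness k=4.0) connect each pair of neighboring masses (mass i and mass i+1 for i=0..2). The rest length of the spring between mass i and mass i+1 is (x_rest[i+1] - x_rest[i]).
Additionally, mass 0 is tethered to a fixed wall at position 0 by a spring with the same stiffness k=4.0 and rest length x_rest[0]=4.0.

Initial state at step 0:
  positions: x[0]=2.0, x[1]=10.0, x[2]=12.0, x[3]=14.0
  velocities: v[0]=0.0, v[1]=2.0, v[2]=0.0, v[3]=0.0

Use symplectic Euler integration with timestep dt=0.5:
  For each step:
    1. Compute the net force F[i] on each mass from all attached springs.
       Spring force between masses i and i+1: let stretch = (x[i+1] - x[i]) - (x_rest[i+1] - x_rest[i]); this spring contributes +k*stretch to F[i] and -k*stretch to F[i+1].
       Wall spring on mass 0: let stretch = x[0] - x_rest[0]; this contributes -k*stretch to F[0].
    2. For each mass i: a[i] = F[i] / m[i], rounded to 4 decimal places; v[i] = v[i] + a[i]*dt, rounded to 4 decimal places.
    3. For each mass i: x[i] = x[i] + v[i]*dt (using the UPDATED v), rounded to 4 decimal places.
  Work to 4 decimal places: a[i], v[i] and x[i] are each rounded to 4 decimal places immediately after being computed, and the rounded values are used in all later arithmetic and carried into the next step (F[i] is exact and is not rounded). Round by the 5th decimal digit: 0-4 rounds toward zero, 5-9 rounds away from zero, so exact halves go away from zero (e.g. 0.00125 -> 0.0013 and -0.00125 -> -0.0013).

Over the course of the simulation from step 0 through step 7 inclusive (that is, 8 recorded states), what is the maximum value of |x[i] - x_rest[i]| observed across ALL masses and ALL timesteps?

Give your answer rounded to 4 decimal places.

Answer: 4.0000

Derivation:
Step 0: x=[2.0000 10.0000 12.0000 14.0000] v=[0.0000 2.0000 0.0000 0.0000]
Step 1: x=[8.0000 5.0000 12.0000 16.0000] v=[12.0000 -10.0000 0.0000 4.0000]
Step 2: x=[3.0000 10.0000 9.0000 18.0000] v=[-10.0000 10.0000 -6.0000 4.0000]
Step 3: x=[2.0000 7.0000 16.0000 15.0000] v=[-2.0000 -6.0000 14.0000 -6.0000]
Step 4: x=[4.0000 8.0000 13.0000 17.0000] v=[4.0000 2.0000 -6.0000 4.0000]
Step 5: x=[6.0000 10.0000 9.0000 19.0000] v=[4.0000 4.0000 -8.0000 4.0000]
Step 6: x=[6.0000 7.0000 16.0000 15.0000] v=[0.0000 -6.0000 14.0000 -8.0000]
Step 7: x=[1.0000 12.0000 13.0000 16.0000] v=[-10.0000 10.0000 -6.0000 2.0000]
Max displacement = 4.0000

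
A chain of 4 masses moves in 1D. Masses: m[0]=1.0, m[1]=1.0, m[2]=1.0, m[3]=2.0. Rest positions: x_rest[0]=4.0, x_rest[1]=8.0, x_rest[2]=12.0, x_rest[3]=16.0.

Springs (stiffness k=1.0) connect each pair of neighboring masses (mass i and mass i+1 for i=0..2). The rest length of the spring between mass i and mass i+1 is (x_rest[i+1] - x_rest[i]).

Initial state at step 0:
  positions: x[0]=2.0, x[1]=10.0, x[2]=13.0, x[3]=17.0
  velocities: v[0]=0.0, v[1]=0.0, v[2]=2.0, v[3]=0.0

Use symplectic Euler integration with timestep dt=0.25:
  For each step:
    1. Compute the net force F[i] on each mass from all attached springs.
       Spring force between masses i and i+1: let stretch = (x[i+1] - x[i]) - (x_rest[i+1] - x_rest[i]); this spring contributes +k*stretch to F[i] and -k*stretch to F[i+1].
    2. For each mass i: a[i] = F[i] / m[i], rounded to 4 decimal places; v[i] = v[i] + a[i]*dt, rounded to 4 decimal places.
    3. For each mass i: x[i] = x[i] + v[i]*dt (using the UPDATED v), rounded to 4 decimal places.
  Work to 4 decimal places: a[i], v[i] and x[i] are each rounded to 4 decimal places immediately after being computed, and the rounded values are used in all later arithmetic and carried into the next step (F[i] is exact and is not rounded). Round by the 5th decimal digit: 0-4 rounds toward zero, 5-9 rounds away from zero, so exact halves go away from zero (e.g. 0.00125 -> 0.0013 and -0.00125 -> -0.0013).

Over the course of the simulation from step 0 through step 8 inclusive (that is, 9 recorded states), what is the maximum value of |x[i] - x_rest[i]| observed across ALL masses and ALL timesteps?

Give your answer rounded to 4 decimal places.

Answer: 2.7012

Derivation:
Step 0: x=[2.0000 10.0000 13.0000 17.0000] v=[0.0000 0.0000 2.0000 0.0000]
Step 1: x=[2.2500 9.6875 13.5625 17.0000] v=[1.0000 -1.2500 2.2500 0.0000]
Step 2: x=[2.7149 9.1524 14.0977 17.0176] v=[1.8594 -2.1406 2.1406 0.0703]
Step 3: x=[3.3321 8.5240 14.5063 17.0689] v=[2.4688 -2.5137 1.6343 0.2053]
Step 4: x=[4.0238 7.9450 14.7012 17.1652] v=[2.7668 -2.3161 0.7794 0.3850]
Step 5: x=[4.7106 7.5432 14.6278 17.3095] v=[2.7471 -1.6074 -0.2937 0.5770]
Step 6: x=[5.3244 7.4071 14.2792 17.4950] v=[2.4553 -0.5444 -1.3944 0.7418]
Step 7: x=[5.8184 7.5704 13.7021 17.7050] v=[1.9760 0.6530 -2.3085 0.8398]
Step 8: x=[6.1719 8.0074 12.9919 17.9149] v=[1.4140 1.7479 -2.8407 0.8394]
Max displacement = 2.7012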